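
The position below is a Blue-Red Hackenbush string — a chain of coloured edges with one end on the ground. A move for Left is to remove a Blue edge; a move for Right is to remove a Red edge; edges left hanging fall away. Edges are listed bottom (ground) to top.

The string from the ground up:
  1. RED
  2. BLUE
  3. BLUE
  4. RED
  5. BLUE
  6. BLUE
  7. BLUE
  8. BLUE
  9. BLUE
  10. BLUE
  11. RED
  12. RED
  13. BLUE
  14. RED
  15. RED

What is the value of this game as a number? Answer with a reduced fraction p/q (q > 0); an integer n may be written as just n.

-4151/16384

Recurse on prefixes of the 15-edge string RED BLUE BLUE RED BLUE BLUE BLUE BLUE BLUE BLUE RED RED BLUE RED RED:
val_1 [R]  L=[—]  R=[0]  gives -1
val_2 [RB]  L=[-1]  R=[0]  gives -1/2
val_3 [RBB]  L=[-1,-1/2]  R=[0]  gives -1/4
val_4 [RBBR]  L=[-1,-1/2]  R=[-1/4,0]  gives -3/8
val_5 [RBBRB]  L=[-1,-1/2,-3/8]  R=[-1/4,0]  gives -5/16
val_6 [RBBRBB]  L=[-1,-1/2,-3/8,-5/16]  R=[-1/4,0]  gives -9/32
val_7 [RBBRBBB]  L=[-1,-1/2,-3/8,-5/16,-9/32]  R=[-1/4,0]  gives -17/64
val_8 [RBBRBBBB]  L=[-1,-1/2,-3/8,-5/16,-9/32,-17/64]  R=[-1/4,0]  gives -33/128
val_9 [RBBRBBBBB]  L=[-1,-1/2,-3/8,-5/16,-9/32,-17/64,-33/128]  R=[-1/4,0]  gives -65/256
val_10 [RBBRBBBBBB]  L=[-1,-1/2,-3/8,-5/16,-9/32,-17/64,-33/128,-65/256]  R=[-1/4,0]  gives -129/512
val_11 [RBBRBBBBBBR]  L=[-1,-1/2,-3/8,-5/16,-9/32,-17/64,-33/128,-65/256]  R=[-129/512,-1/4,0]  gives -259/1024
val_12 [RBBRBBBBBBRR]  L=[-1,-1/2,-3/8,-5/16,-9/32,-17/64,-33/128,-65/256]  R=[-259/1024,-129/512,-1/4,0]  gives -519/2048
val_13 [RBBRBBBBBBRRB]  L=[-1,-1/2,-3/8,-5/16,-9/32,-17/64,-33/128,-65/256,-519/2048]  R=[-259/1024,-129/512,-1/4,0]  gives -1037/4096
val_14 [RBBRBBBBBBRRBR]  L=[-1,-1/2,-3/8,-5/16,-9/32,-17/64,-33/128,-65/256,-519/2048]  R=[-1037/4096,-259/1024,-129/512,-1/4,0]  gives -2075/8192
val_15 [RBBRBBBBBBRRBRR]  L=[-1,-1/2,-3/8,-5/16,-9/32,-17/64,-33/128,-65/256,-519/2048]  R=[-2075/8192,-1037/4096,-259/1024,-129/512,-1/4,0]  gives -4151/16384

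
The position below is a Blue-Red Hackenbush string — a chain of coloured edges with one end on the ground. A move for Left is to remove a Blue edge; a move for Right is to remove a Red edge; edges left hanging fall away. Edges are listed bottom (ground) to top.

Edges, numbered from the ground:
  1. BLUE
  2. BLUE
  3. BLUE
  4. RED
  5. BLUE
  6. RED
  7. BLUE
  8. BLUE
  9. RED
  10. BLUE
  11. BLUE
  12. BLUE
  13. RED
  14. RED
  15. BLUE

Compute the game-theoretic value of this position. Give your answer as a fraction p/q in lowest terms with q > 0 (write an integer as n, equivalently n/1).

11123/4096

Build val(s[:k]) for k = 1..15, string s = BLUE BLUE BLUE RED BLUE RED BLUE BLUE RED BLUE BLUE BLUE RED RED BLUE.
step 1: add BLUE to get B; options L={ 0 } R={ none } => 1
step 2: add BLUE to get BB; options L={ 0; 1 } R={ none } => 2
step 3: add BLUE to get BBB; options L={ 0; 1; 2 } R={ none } => 3
step 4: add RED to get BBBR; options L={ 0; 1; 2 } R={ 3 } => 5/2
step 5: add BLUE to get BBBRB; options L={ 0; 1; 2; 5/2 } R={ 3 } => 11/4
step 6: add RED to get BBBRBR; options L={ 0; 1; 2; 5/2 } R={ 11/4; 3 } => 21/8
step 7: add BLUE to get BBBRBRB; options L={ 0; 1; 2; 5/2; 21/8 } R={ 11/4; 3 } => 43/16
step 8: add BLUE to get BBBRBRBB; options L={ 0; 1; 2; 5/2; 21/8; 43/16 } R={ 11/4; 3 } => 87/32
step 9: add RED to get BBBRBRBBR; options L={ 0; 1; 2; 5/2; 21/8; 43/16 } R={ 87/32; 11/4; 3 } => 173/64
step 10: add BLUE to get BBBRBRBBRB; options L={ 0; 1; 2; 5/2; 21/8; 43/16; 173/64 } R={ 87/32; 11/4; 3 } => 347/128
step 11: add BLUE to get BBBRBRBBRBB; options L={ 0; 1; 2; 5/2; 21/8; 43/16; 173/64; 347/128 } R={ 87/32; 11/4; 3 } => 695/256
step 12: add BLUE to get BBBRBRBBRBBB; options L={ 0; 1; 2; 5/2; 21/8; 43/16; 173/64; 347/128; 695/256 } R={ 87/32; 11/4; 3 } => 1391/512
step 13: add RED to get BBBRBRBBRBBBR; options L={ 0; 1; 2; 5/2; 21/8; 43/16; 173/64; 347/128; 695/256 } R={ 1391/512; 87/32; 11/4; 3 } => 2781/1024
step 14: add RED to get BBBRBRBBRBBBRR; options L={ 0; 1; 2; 5/2; 21/8; 43/16; 173/64; 347/128; 695/256 } R={ 2781/1024; 1391/512; 87/32; 11/4; 3 } => 5561/2048
step 15: add BLUE to get BBBRBRBBRBBBRRB; options L={ 0; 1; 2; 5/2; 21/8; 43/16; 173/64; 347/128; 695/256; 5561/2048 } R={ 2781/1024; 1391/512; 87/32; 11/4; 3 } => 11123/4096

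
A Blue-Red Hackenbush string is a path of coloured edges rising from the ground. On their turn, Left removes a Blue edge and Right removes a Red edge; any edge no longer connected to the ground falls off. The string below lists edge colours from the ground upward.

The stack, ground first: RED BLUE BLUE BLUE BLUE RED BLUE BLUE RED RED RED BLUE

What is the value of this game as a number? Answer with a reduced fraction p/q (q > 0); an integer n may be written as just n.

v(R) = { none | 0 } => -1
v(RB) = { -1 | 0 } => -1/2
v(RBB) = { -1, -1/2 | 0 } => -1/4
v(RBBB) = { -1, -1/2, -1/4 | 0 } => -1/8
v(RBBBB) = { -1, -1/2, -1/4, -1/8 | 0 } => -1/16
v(RBBBBR) = { -1, -1/2, -1/4, -1/8 | -1/16, 0 } => -3/32
v(RBBBBRB) = { -1, -1/2, -1/4, -1/8, -3/32 | -1/16, 0 } => -5/64
v(RBBBBRBB) = { -1, -1/2, -1/4, -1/8, -3/32, -5/64 | -1/16, 0 } => -9/128
v(RBBBBRBBR) = { -1, -1/2, -1/4, -1/8, -3/32, -5/64 | -9/128, -1/16, 0 } => -19/256
v(RBBBBRBBRR) = { -1, -1/2, -1/4, -1/8, -3/32, -5/64 | -19/256, -9/128, -1/16, 0 } => -39/512
v(RBBBBRBBRRR) = { -1, -1/2, -1/4, -1/8, -3/32, -5/64 | -39/512, -19/256, -9/128, -1/16, 0 } => -79/1024
v(RBBBBRBBRRRB) = { -1, -1/2, -1/4, -1/8, -3/32, -5/64, -79/1024 | -39/512, -19/256, -9/128, -1/16, 0 } => -157/2048

-157/2048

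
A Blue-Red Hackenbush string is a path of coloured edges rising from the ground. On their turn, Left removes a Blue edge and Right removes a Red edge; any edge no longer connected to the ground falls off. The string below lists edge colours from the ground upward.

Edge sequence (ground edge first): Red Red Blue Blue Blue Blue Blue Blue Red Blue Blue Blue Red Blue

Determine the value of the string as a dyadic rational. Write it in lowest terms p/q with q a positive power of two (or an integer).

-4165/4096

edge 1 of 14 (Red): { ∅ | 0 } = -1
edge 2 of 14 (Red): { ∅ | -1 0 } = -2
edge 3 of 14 (Blue): { -2 | -1 0 } = -3/2
edge 4 of 14 (Blue): { -2 -3/2 | -1 0 } = -5/4
edge 5 of 14 (Blue): { -2 -3/2 -5/4 | -1 0 } = -9/8
edge 6 of 14 (Blue): { -2 -3/2 -5/4 -9/8 | -1 0 } = -17/16
edge 7 of 14 (Blue): { -2 -3/2 -5/4 -9/8 -17/16 | -1 0 } = -33/32
edge 8 of 14 (Blue): { -2 -3/2 -5/4 -9/8 -17/16 -33/32 | -1 0 } = -65/64
edge 9 of 14 (Red): { -2 -3/2 -5/4 -9/8 -17/16 -33/32 | -65/64 -1 0 } = -131/128
edge 10 of 14 (Blue): { -2 -3/2 -5/4 -9/8 -17/16 -33/32 -131/128 | -65/64 -1 0 } = -261/256
edge 11 of 14 (Blue): { -2 -3/2 -5/4 -9/8 -17/16 -33/32 -131/128 -261/256 | -65/64 -1 0 } = -521/512
edge 12 of 14 (Blue): { -2 -3/2 -5/4 -9/8 -17/16 -33/32 -131/128 -261/256 -521/512 | -65/64 -1 0 } = -1041/1024
edge 13 of 14 (Red): { -2 -3/2 -5/4 -9/8 -17/16 -33/32 -131/128 -261/256 -521/512 | -1041/1024 -65/64 -1 0 } = -2083/2048
edge 14 of 14 (Blue): { -2 -3/2 -5/4 -9/8 -17/16 -33/32 -131/128 -261/256 -521/512 -2083/2048 | -1041/1024 -65/64 -1 0 } = -4165/4096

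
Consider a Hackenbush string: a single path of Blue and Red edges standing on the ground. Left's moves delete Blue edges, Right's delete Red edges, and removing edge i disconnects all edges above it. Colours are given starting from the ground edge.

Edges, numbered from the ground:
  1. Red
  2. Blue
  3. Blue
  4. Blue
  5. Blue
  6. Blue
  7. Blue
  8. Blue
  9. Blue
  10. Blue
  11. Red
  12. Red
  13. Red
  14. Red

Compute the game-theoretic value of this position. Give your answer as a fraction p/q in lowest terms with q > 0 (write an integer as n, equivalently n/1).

-31/8192

step 1: add Red to get R; options L={ ∅ } R={ 0 } — -1
step 2: add Blue to get RB; options L={ -1 } R={ 0 } — -1/2
step 3: add Blue to get RBB; options L={ -1, -1/2 } R={ 0 } — -1/4
step 4: add Blue to get RBBB; options L={ -1, -1/2, -1/4 } R={ 0 } — -1/8
step 5: add Blue to get RBBBB; options L={ -1, -1/2, -1/4, -1/8 } R={ 0 } — -1/16
step 6: add Blue to get RBBBBB; options L={ -1, -1/2, -1/4, -1/8, -1/16 } R={ 0 } — -1/32
step 7: add Blue to get RBBBBBB; options L={ -1, -1/2, -1/4, -1/8, -1/16, -1/32 } R={ 0 } — -1/64
step 8: add Blue to get RBBBBBBB; options L={ -1, -1/2, -1/4, -1/8, -1/16, -1/32, -1/64 } R={ 0 } — -1/128
step 9: add Blue to get RBBBBBBBB; options L={ -1, -1/2, -1/4, -1/8, -1/16, -1/32, -1/64, -1/128 } R={ 0 } — -1/256
step 10: add Blue to get RBBBBBBBBB; options L={ -1, -1/2, -1/4, -1/8, -1/16, -1/32, -1/64, -1/128, -1/256 } R={ 0 } — -1/512
step 11: add Red to get RBBBBBBBBBR; options L={ -1, -1/2, -1/4, -1/8, -1/16, -1/32, -1/64, -1/128, -1/256 } R={ -1/512, 0 } — -3/1024
step 12: add Red to get RBBBBBBBBBRR; options L={ -1, -1/2, -1/4, -1/8, -1/16, -1/32, -1/64, -1/128, -1/256 } R={ -3/1024, -1/512, 0 } — -7/2048
step 13: add Red to get RBBBBBBBBBRRR; options L={ -1, -1/2, -1/4, -1/8, -1/16, -1/32, -1/64, -1/128, -1/256 } R={ -7/2048, -3/1024, -1/512, 0 } — -15/4096
step 14: add Red to get RBBBBBBBBBRRRR; options L={ -1, -1/2, -1/4, -1/8, -1/16, -1/32, -1/64, -1/128, -1/256 } R={ -15/4096, -7/2048, -3/1024, -1/512, 0 } — -31/8192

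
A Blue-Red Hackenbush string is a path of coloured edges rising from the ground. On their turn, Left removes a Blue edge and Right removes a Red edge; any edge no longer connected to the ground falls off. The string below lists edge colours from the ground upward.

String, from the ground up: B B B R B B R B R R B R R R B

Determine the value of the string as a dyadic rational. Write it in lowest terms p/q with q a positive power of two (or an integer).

1 of 15 · B · max L 0 · min R +∞ = 1
2 of 15 · BB · max L 1 · min R +∞ = 2
3 of 15 · BBB · max L 2 · min R +∞ = 3
4 of 15 · BBBR · max L 2 · min R 3 = 5/2
5 of 15 · BBBRB · max L 5/2 · min R 3 = 11/4
6 of 15 · BBBRBB · max L 11/4 · min R 3 = 23/8
7 of 15 · BBBRBBR · max L 11/4 · min R 23/8 = 45/16
8 of 15 · BBBRBBRB · max L 45/16 · min R 23/8 = 91/32
9 of 15 · BBBRBBRBR · max L 45/16 · min R 91/32 = 181/64
10 of 15 · BBBRBBRBRR · max L 45/16 · min R 181/64 = 361/128
11 of 15 · BBBRBBRBRRB · max L 361/128 · min R 181/64 = 723/256
12 of 15 · BBBRBBRBRRBR · max L 361/128 · min R 723/256 = 1445/512
13 of 15 · BBBRBBRBRRBRR · max L 361/128 · min R 1445/512 = 2889/1024
14 of 15 · BBBRBBRBRRBRRR · max L 361/128 · min R 2889/1024 = 5777/2048
15 of 15 · BBBRBBRBRRBRRRB · max L 5777/2048 · min R 2889/1024 = 11555/4096

11555/4096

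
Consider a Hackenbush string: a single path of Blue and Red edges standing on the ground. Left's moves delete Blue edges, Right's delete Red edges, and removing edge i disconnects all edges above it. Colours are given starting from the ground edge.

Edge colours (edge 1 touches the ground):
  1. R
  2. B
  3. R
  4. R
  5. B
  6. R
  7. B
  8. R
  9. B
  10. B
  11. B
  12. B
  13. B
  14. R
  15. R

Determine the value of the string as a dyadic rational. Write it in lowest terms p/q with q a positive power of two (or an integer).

-13575/16384

Build value(s[:k]) for k = 1..15, string s = R B R R B R B R B B B B B R R.
step 1: add R to get R; options L={ ∅ } R={ 0 } — -1
step 2: add B to get RB; options L={ -1 } R={ 0 } — -1/2
step 3: add R to get RBR; options L={ -1 } R={ -1/2,0 } — -3/4
step 4: add R to get RBRR; options L={ -1 } R={ -3/4,-1/2,0 } — -7/8
step 5: add B to get RBRRB; options L={ -1,-7/8 } R={ -3/4,-1/2,0 } — -13/16
step 6: add R to get RBRRBR; options L={ -1,-7/8 } R={ -13/16,-3/4,-1/2,0 } — -27/32
step 7: add B to get RBRRBRB; options L={ -1,-7/8,-27/32 } R={ -13/16,-3/4,-1/2,0 } — -53/64
step 8: add R to get RBRRBRBR; options L={ -1,-7/8,-27/32 } R={ -53/64,-13/16,-3/4,-1/2,0 } — -107/128
step 9: add B to get RBRRBRBRB; options L={ -1,-7/8,-27/32,-107/128 } R={ -53/64,-13/16,-3/4,-1/2,0 } — -213/256
step 10: add B to get RBRRBRBRBB; options L={ -1,-7/8,-27/32,-107/128,-213/256 } R={ -53/64,-13/16,-3/4,-1/2,0 } — -425/512
step 11: add B to get RBRRBRBRBBB; options L={ -1,-7/8,-27/32,-107/128,-213/256,-425/512 } R={ -53/64,-13/16,-3/4,-1/2,0 } — -849/1024
step 12: add B to get RBRRBRBRBBBB; options L={ -1,-7/8,-27/32,-107/128,-213/256,-425/512,-849/1024 } R={ -53/64,-13/16,-3/4,-1/2,0 } — -1697/2048
step 13: add B to get RBRRBRBRBBBBB; options L={ -1,-7/8,-27/32,-107/128,-213/256,-425/512,-849/1024,-1697/2048 } R={ -53/64,-13/16,-3/4,-1/2,0 } — -3393/4096
step 14: add R to get RBRRBRBRBBBBBR; options L={ -1,-7/8,-27/32,-107/128,-213/256,-425/512,-849/1024,-1697/2048 } R={ -3393/4096,-53/64,-13/16,-3/4,-1/2,0 } — -6787/8192
step 15: add R to get RBRRBRBRBBBBBRR; options L={ -1,-7/8,-27/32,-107/128,-213/256,-425/512,-849/1024,-1697/2048 } R={ -6787/8192,-3393/4096,-53/64,-13/16,-3/4,-1/2,0 } — -13575/16384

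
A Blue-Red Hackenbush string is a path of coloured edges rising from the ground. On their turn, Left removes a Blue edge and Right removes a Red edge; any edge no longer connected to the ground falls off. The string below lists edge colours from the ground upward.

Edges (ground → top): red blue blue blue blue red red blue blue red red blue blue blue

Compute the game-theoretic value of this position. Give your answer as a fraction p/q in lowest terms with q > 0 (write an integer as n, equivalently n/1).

edge 1 of 14 (red): { · | 0 } → -1
edge 2 of 14 (blue): { -1 | 0 } → -1/2
edge 3 of 14 (blue): { -1,-1/2 | 0 } → -1/4
edge 4 of 14 (blue): { -1,-1/2,-1/4 | 0 } → -1/8
edge 5 of 14 (blue): { -1,-1/2,-1/4,-1/8 | 0 } → -1/16
edge 6 of 14 (red): { -1,-1/2,-1/4,-1/8 | -1/16,0 } → -3/32
edge 7 of 14 (red): { -1,-1/2,-1/4,-1/8 | -3/32,-1/16,0 } → -7/64
edge 8 of 14 (blue): { -1,-1/2,-1/4,-1/8,-7/64 | -3/32,-1/16,0 } → -13/128
edge 9 of 14 (blue): { -1,-1/2,-1/4,-1/8,-7/64,-13/128 | -3/32,-1/16,0 } → -25/256
edge 10 of 14 (red): { -1,-1/2,-1/4,-1/8,-7/64,-13/128 | -25/256,-3/32,-1/16,0 } → -51/512
edge 11 of 14 (red): { -1,-1/2,-1/4,-1/8,-7/64,-13/128 | -51/512,-25/256,-3/32,-1/16,0 } → -103/1024
edge 12 of 14 (blue): { -1,-1/2,-1/4,-1/8,-7/64,-13/128,-103/1024 | -51/512,-25/256,-3/32,-1/16,0 } → -205/2048
edge 13 of 14 (blue): { -1,-1/2,-1/4,-1/8,-7/64,-13/128,-103/1024,-205/2048 | -51/512,-25/256,-3/32,-1/16,0 } → -409/4096
edge 14 of 14 (blue): { -1,-1/2,-1/4,-1/8,-7/64,-13/128,-103/1024,-205/2048,-409/4096 | -51/512,-25/256,-3/32,-1/16,0 } → -817/8192

-817/8192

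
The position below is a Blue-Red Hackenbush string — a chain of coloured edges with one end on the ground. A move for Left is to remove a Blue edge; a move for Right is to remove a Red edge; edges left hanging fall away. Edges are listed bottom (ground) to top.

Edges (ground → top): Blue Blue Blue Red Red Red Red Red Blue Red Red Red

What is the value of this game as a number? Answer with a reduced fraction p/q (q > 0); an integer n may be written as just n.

1 of 12 · B · max L 0 · min R +∞ ⇒ 1
2 of 12 · BB · max L 1 · min R +∞ ⇒ 2
3 of 12 · BBB · max L 2 · min R +∞ ⇒ 3
4 of 12 · BBBR · max L 2 · min R 3 ⇒ 5/2
5 of 12 · BBBRR · max L 2 · min R 5/2 ⇒ 9/4
6 of 12 · BBBRRR · max L 2 · min R 9/4 ⇒ 17/8
7 of 12 · BBBRRRR · max L 2 · min R 17/8 ⇒ 33/16
8 of 12 · BBBRRRRR · max L 2 · min R 33/16 ⇒ 65/32
9 of 12 · BBBRRRRRB · max L 65/32 · min R 33/16 ⇒ 131/64
10 of 12 · BBBRRRRRBR · max L 65/32 · min R 131/64 ⇒ 261/128
11 of 12 · BBBRRRRRBRR · max L 65/32 · min R 261/128 ⇒ 521/256
12 of 12 · BBBRRRRRBRRR · max L 65/32 · min R 521/256 ⇒ 1041/512

1041/512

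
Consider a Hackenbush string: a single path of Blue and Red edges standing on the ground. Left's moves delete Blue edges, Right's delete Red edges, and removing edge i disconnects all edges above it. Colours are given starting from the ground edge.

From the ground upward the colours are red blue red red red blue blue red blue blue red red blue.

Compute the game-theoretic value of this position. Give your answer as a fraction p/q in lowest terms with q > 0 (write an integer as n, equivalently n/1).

-3661/4096

Prefix values for red blue red red red blue blue red blue blue red red blue via {L|R} + simplicity:
g_1 [r]  L=[∅]  R=[0]  gives -1
g_2 [rb]  L=[-1]  R=[0]  gives -1/2
g_3 [rbr]  L=[-1]  R=[-1/2,0]  gives -3/4
g_4 [rbrr]  L=[-1]  R=[-3/4,-1/2,0]  gives -7/8
g_5 [rbrrr]  L=[-1]  R=[-7/8,-3/4,-1/2,0]  gives -15/16
g_6 [rbrrrb]  L=[-1,-15/16]  R=[-7/8,-3/4,-1/2,0]  gives -29/32
g_7 [rbrrrbb]  L=[-1,-15/16,-29/32]  R=[-7/8,-3/4,-1/2,0]  gives -57/64
g_8 [rbrrrbbr]  L=[-1,-15/16,-29/32]  R=[-57/64,-7/8,-3/4,-1/2,0]  gives -115/128
g_9 [rbrrrbbrb]  L=[-1,-15/16,-29/32,-115/128]  R=[-57/64,-7/8,-3/4,-1/2,0]  gives -229/256
g_10 [rbrrrbbrbb]  L=[-1,-15/16,-29/32,-115/128,-229/256]  R=[-57/64,-7/8,-3/4,-1/2,0]  gives -457/512
g_11 [rbrrrbbrbbr]  L=[-1,-15/16,-29/32,-115/128,-229/256]  R=[-457/512,-57/64,-7/8,-3/4,-1/2,0]  gives -915/1024
g_12 [rbrrrbbrbbrr]  L=[-1,-15/16,-29/32,-115/128,-229/256]  R=[-915/1024,-457/512,-57/64,-7/8,-3/4,-1/2,0]  gives -1831/2048
g_13 [rbrrrbbrbbrrb]  L=[-1,-15/16,-29/32,-115/128,-229/256,-1831/2048]  R=[-915/1024,-457/512,-57/64,-7/8,-3/4,-1/2,0]  gives -3661/4096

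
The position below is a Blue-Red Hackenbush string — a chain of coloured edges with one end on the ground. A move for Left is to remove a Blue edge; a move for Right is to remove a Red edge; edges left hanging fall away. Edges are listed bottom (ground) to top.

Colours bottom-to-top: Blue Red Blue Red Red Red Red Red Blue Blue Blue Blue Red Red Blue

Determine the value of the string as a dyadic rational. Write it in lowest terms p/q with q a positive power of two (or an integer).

8435/16384

step 1: add Blue to get B; options L={ 0 } R={  } gives 1
step 2: add Red to get BR; options L={ 0 } R={ 1 } gives 1/2
step 3: add Blue to get BRB; options L={ 0 1/2 } R={ 1 } gives 3/4
step 4: add Red to get BRBR; options L={ 0 1/2 } R={ 3/4 1 } gives 5/8
step 5: add Red to get BRBRR; options L={ 0 1/2 } R={ 5/8 3/4 1 } gives 9/16
step 6: add Red to get BRBRRR; options L={ 0 1/2 } R={ 9/16 5/8 3/4 1 } gives 17/32
step 7: add Red to get BRBRRRR; options L={ 0 1/2 } R={ 17/32 9/16 5/8 3/4 1 } gives 33/64
step 8: add Red to get BRBRRRRR; options L={ 0 1/2 } R={ 33/64 17/32 9/16 5/8 3/4 1 } gives 65/128
step 9: add Blue to get BRBRRRRRB; options L={ 0 1/2 65/128 } R={ 33/64 17/32 9/16 5/8 3/4 1 } gives 131/256
step 10: add Blue to get BRBRRRRRBB; options L={ 0 1/2 65/128 131/256 } R={ 33/64 17/32 9/16 5/8 3/4 1 } gives 263/512
step 11: add Blue to get BRBRRRRRBBB; options L={ 0 1/2 65/128 131/256 263/512 } R={ 33/64 17/32 9/16 5/8 3/4 1 } gives 527/1024
step 12: add Blue to get BRBRRRRRBBBB; options L={ 0 1/2 65/128 131/256 263/512 527/1024 } R={ 33/64 17/32 9/16 5/8 3/4 1 } gives 1055/2048
step 13: add Red to get BRBRRRRRBBBBR; options L={ 0 1/2 65/128 131/256 263/512 527/1024 } R={ 1055/2048 33/64 17/32 9/16 5/8 3/4 1 } gives 2109/4096
step 14: add Red to get BRBRRRRRBBBBRR; options L={ 0 1/2 65/128 131/256 263/512 527/1024 } R={ 2109/4096 1055/2048 33/64 17/32 9/16 5/8 3/4 1 } gives 4217/8192
step 15: add Blue to get BRBRRRRRBBBBRRB; options L={ 0 1/2 65/128 131/256 263/512 527/1024 4217/8192 } R={ 2109/4096 1055/2048 33/64 17/32 9/16 5/8 3/4 1 } gives 8435/16384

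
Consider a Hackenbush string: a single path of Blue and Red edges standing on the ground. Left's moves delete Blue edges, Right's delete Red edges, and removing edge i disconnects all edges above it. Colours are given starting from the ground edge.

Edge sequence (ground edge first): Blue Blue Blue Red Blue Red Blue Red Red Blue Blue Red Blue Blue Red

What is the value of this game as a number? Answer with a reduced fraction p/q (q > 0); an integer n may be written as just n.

10861/4096

G_1 [B]  L=[0]  R=[none]  so 1
G_2 [BB]  L=[0,1]  R=[none]  so 2
G_3 [BBB]  L=[0,1,2]  R=[none]  so 3
G_4 [BBBR]  L=[0,1,2]  R=[3]  so 5/2
G_5 [BBBRB]  L=[0,1,2,5/2]  R=[3]  so 11/4
G_6 [BBBRBR]  L=[0,1,2,5/2]  R=[11/4,3]  so 21/8
G_7 [BBBRBRB]  L=[0,1,2,5/2,21/8]  R=[11/4,3]  so 43/16
G_8 [BBBRBRBR]  L=[0,1,2,5/2,21/8]  R=[43/16,11/4,3]  so 85/32
G_9 [BBBRBRBRR]  L=[0,1,2,5/2,21/8]  R=[85/32,43/16,11/4,3]  so 169/64
G_10 [BBBRBRBRRB]  L=[0,1,2,5/2,21/8,169/64]  R=[85/32,43/16,11/4,3]  so 339/128
G_11 [BBBRBRBRRBB]  L=[0,1,2,5/2,21/8,169/64,339/128]  R=[85/32,43/16,11/4,3]  so 679/256
G_12 [BBBRBRBRRBBR]  L=[0,1,2,5/2,21/8,169/64,339/128]  R=[679/256,85/32,43/16,11/4,3]  so 1357/512
G_13 [BBBRBRBRRBBRB]  L=[0,1,2,5/2,21/8,169/64,339/128,1357/512]  R=[679/256,85/32,43/16,11/4,3]  so 2715/1024
G_14 [BBBRBRBRRBBRBB]  L=[0,1,2,5/2,21/8,169/64,339/128,1357/512,2715/1024]  R=[679/256,85/32,43/16,11/4,3]  so 5431/2048
G_15 [BBBRBRBRRBBRBBR]  L=[0,1,2,5/2,21/8,169/64,339/128,1357/512,2715/1024]  R=[5431/2048,679/256,85/32,43/16,11/4,3]  so 10861/4096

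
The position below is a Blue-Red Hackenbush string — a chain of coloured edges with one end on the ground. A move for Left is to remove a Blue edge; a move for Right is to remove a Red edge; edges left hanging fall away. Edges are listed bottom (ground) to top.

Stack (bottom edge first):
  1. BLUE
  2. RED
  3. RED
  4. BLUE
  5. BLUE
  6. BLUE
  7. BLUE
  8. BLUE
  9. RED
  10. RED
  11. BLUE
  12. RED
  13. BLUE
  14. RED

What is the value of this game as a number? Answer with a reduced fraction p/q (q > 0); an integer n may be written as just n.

3989/8192

Build value(s[:k]) for k = 1..14, string s = BLUE RED RED BLUE BLUE BLUE BLUE BLUE RED RED BLUE RED BLUE RED.
B: Left { 0 }, Right { — } → simplest 1
BR: Left { 0 }, Right { 1 } → simplest 1/2
BRR: Left { 0 }, Right { 1/2,1 } → simplest 1/4
BRRB: Left { 0,1/4 }, Right { 1/2,1 } → simplest 3/8
BRRBB: Left { 0,1/4,3/8 }, Right { 1/2,1 } → simplest 7/16
BRRBBB: Left { 0,1/4,3/8,7/16 }, Right { 1/2,1 } → simplest 15/32
BRRBBBB: Left { 0,1/4,3/8,7/16,15/32 }, Right { 1/2,1 } → simplest 31/64
BRRBBBBB: Left { 0,1/4,3/8,7/16,15/32,31/64 }, Right { 1/2,1 } → simplest 63/128
BRRBBBBBR: Left { 0,1/4,3/8,7/16,15/32,31/64 }, Right { 63/128,1/2,1 } → simplest 125/256
BRRBBBBBRR: Left { 0,1/4,3/8,7/16,15/32,31/64 }, Right { 125/256,63/128,1/2,1 } → simplest 249/512
BRRBBBBBRRB: Left { 0,1/4,3/8,7/16,15/32,31/64,249/512 }, Right { 125/256,63/128,1/2,1 } → simplest 499/1024
BRRBBBBBRRBR: Left { 0,1/4,3/8,7/16,15/32,31/64,249/512 }, Right { 499/1024,125/256,63/128,1/2,1 } → simplest 997/2048
BRRBBBBBRRBRB: Left { 0,1/4,3/8,7/16,15/32,31/64,249/512,997/2048 }, Right { 499/1024,125/256,63/128,1/2,1 } → simplest 1995/4096
BRRBBBBBRRBRBR: Left { 0,1/4,3/8,7/16,15/32,31/64,249/512,997/2048 }, Right { 1995/4096,499/1024,125/256,63/128,1/2,1 } → simplest 3989/8192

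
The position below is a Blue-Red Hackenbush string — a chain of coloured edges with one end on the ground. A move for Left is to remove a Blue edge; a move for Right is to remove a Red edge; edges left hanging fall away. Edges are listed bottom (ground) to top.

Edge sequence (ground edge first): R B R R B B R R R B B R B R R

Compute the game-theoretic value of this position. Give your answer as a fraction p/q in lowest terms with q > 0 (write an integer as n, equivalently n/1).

edge 1 of 15 (R): { none | 0 } ⇒ -1
edge 2 of 15 (B): { -1 | 0 } ⇒ -1/2
edge 3 of 15 (R): { -1 | -1/2, 0 } ⇒ -3/4
edge 4 of 15 (R): { -1 | -3/4, -1/2, 0 } ⇒ -7/8
edge 5 of 15 (B): { -1, -7/8 | -3/4, -1/2, 0 } ⇒ -13/16
edge 6 of 15 (B): { -1, -7/8, -13/16 | -3/4, -1/2, 0 } ⇒ -25/32
edge 7 of 15 (R): { -1, -7/8, -13/16 | -25/32, -3/4, -1/2, 0 } ⇒ -51/64
edge 8 of 15 (R): { -1, -7/8, -13/16 | -51/64, -25/32, -3/4, -1/2, 0 } ⇒ -103/128
edge 9 of 15 (R): { -1, -7/8, -13/16 | -103/128, -51/64, -25/32, -3/4, -1/2, 0 } ⇒ -207/256
edge 10 of 15 (B): { -1, -7/8, -13/16, -207/256 | -103/128, -51/64, -25/32, -3/4, -1/2, 0 } ⇒ -413/512
edge 11 of 15 (B): { -1, -7/8, -13/16, -207/256, -413/512 | -103/128, -51/64, -25/32, -3/4, -1/2, 0 } ⇒ -825/1024
edge 12 of 15 (R): { -1, -7/8, -13/16, -207/256, -413/512 | -825/1024, -103/128, -51/64, -25/32, -3/4, -1/2, 0 } ⇒ -1651/2048
edge 13 of 15 (B): { -1, -7/8, -13/16, -207/256, -413/512, -1651/2048 | -825/1024, -103/128, -51/64, -25/32, -3/4, -1/2, 0 } ⇒ -3301/4096
edge 14 of 15 (R): { -1, -7/8, -13/16, -207/256, -413/512, -1651/2048 | -3301/4096, -825/1024, -103/128, -51/64, -25/32, -3/4, -1/2, 0 } ⇒ -6603/8192
edge 15 of 15 (R): { -1, -7/8, -13/16, -207/256, -413/512, -1651/2048 | -6603/8192, -3301/4096, -825/1024, -103/128, -51/64, -25/32, -3/4, -1/2, 0 } ⇒ -13207/16384

-13207/16384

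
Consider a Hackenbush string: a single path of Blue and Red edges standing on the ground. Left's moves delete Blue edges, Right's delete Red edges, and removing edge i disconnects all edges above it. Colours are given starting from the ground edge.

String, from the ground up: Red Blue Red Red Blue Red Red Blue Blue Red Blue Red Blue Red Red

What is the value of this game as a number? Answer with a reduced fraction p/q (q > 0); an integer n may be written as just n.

-13911/16384

g(R) = { · | 0 } — -1
g(RB) = { -1 | 0 } — -1/2
g(RBR) = { -1 | -1/2 0 } — -3/4
g(RBRR) = { -1 | -3/4 -1/2 0 } — -7/8
g(RBRRB) = { -1 -7/8 | -3/4 -1/2 0 } — -13/16
g(RBRRBR) = { -1 -7/8 | -13/16 -3/4 -1/2 0 } — -27/32
g(RBRRBRR) = { -1 -7/8 | -27/32 -13/16 -3/4 -1/2 0 } — -55/64
g(RBRRBRRB) = { -1 -7/8 -55/64 | -27/32 -13/16 -3/4 -1/2 0 } — -109/128
g(RBRRBRRBB) = { -1 -7/8 -55/64 -109/128 | -27/32 -13/16 -3/4 -1/2 0 } — -217/256
g(RBRRBRRBBR) = { -1 -7/8 -55/64 -109/128 | -217/256 -27/32 -13/16 -3/4 -1/2 0 } — -435/512
g(RBRRBRRBBRB) = { -1 -7/8 -55/64 -109/128 -435/512 | -217/256 -27/32 -13/16 -3/4 -1/2 0 } — -869/1024
g(RBRRBRRBBRBR) = { -1 -7/8 -55/64 -109/128 -435/512 | -869/1024 -217/256 -27/32 -13/16 -3/4 -1/2 0 } — -1739/2048
g(RBRRBRRBBRBRB) = { -1 -7/8 -55/64 -109/128 -435/512 -1739/2048 | -869/1024 -217/256 -27/32 -13/16 -3/4 -1/2 0 } — -3477/4096
g(RBRRBRRBBRBRBR) = { -1 -7/8 -55/64 -109/128 -435/512 -1739/2048 | -3477/4096 -869/1024 -217/256 -27/32 -13/16 -3/4 -1/2 0 } — -6955/8192
g(RBRRBRRBBRBRBRR) = { -1 -7/8 -55/64 -109/128 -435/512 -1739/2048 | -6955/8192 -3477/4096 -869/1024 -217/256 -27/32 -13/16 -3/4 -1/2 0 } — -13911/16384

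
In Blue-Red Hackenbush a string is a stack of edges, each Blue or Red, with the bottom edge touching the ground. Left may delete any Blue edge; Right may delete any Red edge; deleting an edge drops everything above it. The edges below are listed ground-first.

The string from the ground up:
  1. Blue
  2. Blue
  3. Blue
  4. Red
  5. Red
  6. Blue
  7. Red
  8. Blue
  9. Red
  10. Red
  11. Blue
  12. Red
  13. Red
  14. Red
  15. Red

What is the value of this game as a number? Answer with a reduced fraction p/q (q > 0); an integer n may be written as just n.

9505/4096

g(B) = { 0 | none } => 1
g(BB) = { 0 1 | none } => 2
g(BBB) = { 0 1 2 | none } => 3
g(BBBR) = { 0 1 2 | 3 } => 5/2
g(BBBRR) = { 0 1 2 | 5/2 3 } => 9/4
g(BBBRRB) = { 0 1 2 9/4 | 5/2 3 } => 19/8
g(BBBRRBR) = { 0 1 2 9/4 | 19/8 5/2 3 } => 37/16
g(BBBRRBRB) = { 0 1 2 9/4 37/16 | 19/8 5/2 3 } => 75/32
g(BBBRRBRBR) = { 0 1 2 9/4 37/16 | 75/32 19/8 5/2 3 } => 149/64
g(BBBRRBRBRR) = { 0 1 2 9/4 37/16 | 149/64 75/32 19/8 5/2 3 } => 297/128
g(BBBRRBRBRRB) = { 0 1 2 9/4 37/16 297/128 | 149/64 75/32 19/8 5/2 3 } => 595/256
g(BBBRRBRBRRBR) = { 0 1 2 9/4 37/16 297/128 | 595/256 149/64 75/32 19/8 5/2 3 } => 1189/512
g(BBBRRBRBRRBRR) = { 0 1 2 9/4 37/16 297/128 | 1189/512 595/256 149/64 75/32 19/8 5/2 3 } => 2377/1024
g(BBBRRBRBRRBRRR) = { 0 1 2 9/4 37/16 297/128 | 2377/1024 1189/512 595/256 149/64 75/32 19/8 5/2 3 } => 4753/2048
g(BBBRRBRBRRBRRRR) = { 0 1 2 9/4 37/16 297/128 | 4753/2048 2377/1024 1189/512 595/256 149/64 75/32 19/8 5/2 3 } => 9505/4096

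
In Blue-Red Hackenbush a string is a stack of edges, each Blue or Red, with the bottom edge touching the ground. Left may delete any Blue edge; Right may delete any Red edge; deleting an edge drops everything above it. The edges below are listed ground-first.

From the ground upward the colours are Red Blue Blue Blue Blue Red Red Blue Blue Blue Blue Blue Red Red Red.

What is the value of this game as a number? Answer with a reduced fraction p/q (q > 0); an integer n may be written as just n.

edge 1 of 15 (Red): { — | 0 } = -1
edge 2 of 15 (Blue): { -1 | 0 } = -1/2
edge 3 of 15 (Blue): { -1; -1/2 | 0 } = -1/4
edge 4 of 15 (Blue): { -1; -1/2; -1/4 | 0 } = -1/8
edge 5 of 15 (Blue): { -1; -1/2; -1/4; -1/8 | 0 } = -1/16
edge 6 of 15 (Red): { -1; -1/2; -1/4; -1/8 | -1/16; 0 } = -3/32
edge 7 of 15 (Red): { -1; -1/2; -1/4; -1/8 | -3/32; -1/16; 0 } = -7/64
edge 8 of 15 (Blue): { -1; -1/2; -1/4; -1/8; -7/64 | -3/32; -1/16; 0 } = -13/128
edge 9 of 15 (Blue): { -1; -1/2; -1/4; -1/8; -7/64; -13/128 | -3/32; -1/16; 0 } = -25/256
edge 10 of 15 (Blue): { -1; -1/2; -1/4; -1/8; -7/64; -13/128; -25/256 | -3/32; -1/16; 0 } = -49/512
edge 11 of 15 (Blue): { -1; -1/2; -1/4; -1/8; -7/64; -13/128; -25/256; -49/512 | -3/32; -1/16; 0 } = -97/1024
edge 12 of 15 (Blue): { -1; -1/2; -1/4; -1/8; -7/64; -13/128; -25/256; -49/512; -97/1024 | -3/32; -1/16; 0 } = -193/2048
edge 13 of 15 (Red): { -1; -1/2; -1/4; -1/8; -7/64; -13/128; -25/256; -49/512; -97/1024 | -193/2048; -3/32; -1/16; 0 } = -387/4096
edge 14 of 15 (Red): { -1; -1/2; -1/4; -1/8; -7/64; -13/128; -25/256; -49/512; -97/1024 | -387/4096; -193/2048; -3/32; -1/16; 0 } = -775/8192
edge 15 of 15 (Red): { -1; -1/2; -1/4; -1/8; -7/64; -13/128; -25/256; -49/512; -97/1024 | -775/8192; -387/4096; -193/2048; -3/32; -1/16; 0 } = -1551/16384

-1551/16384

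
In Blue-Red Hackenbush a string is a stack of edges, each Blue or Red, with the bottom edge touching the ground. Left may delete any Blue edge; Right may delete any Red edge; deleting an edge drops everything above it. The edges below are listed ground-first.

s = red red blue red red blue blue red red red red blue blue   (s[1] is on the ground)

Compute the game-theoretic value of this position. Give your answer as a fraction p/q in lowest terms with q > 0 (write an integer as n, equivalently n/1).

-3705/2048

Build v(s[:k]) for k = 1..13, string s = red red blue red red blue blue red red red red blue blue.
1 of 13 · r · max L −∞ · min R 0 = -1
2 of 13 · rr · max L −∞ · min R -1 = -2
3 of 13 · rrb · max L -2 · min R -1 = -3/2
4 of 13 · rrbr · max L -2 · min R -3/2 = -7/4
5 of 13 · rrbrr · max L -2 · min R -7/4 = -15/8
6 of 13 · rrbrrb · max L -15/8 · min R -7/4 = -29/16
7 of 13 · rrbrrbb · max L -29/16 · min R -7/4 = -57/32
8 of 13 · rrbrrbbr · max L -29/16 · min R -57/32 = -115/64
9 of 13 · rrbrrbbrr · max L -29/16 · min R -115/64 = -231/128
10 of 13 · rrbrrbbrrr · max L -29/16 · min R -231/128 = -463/256
11 of 13 · rrbrrbbrrrr · max L -29/16 · min R -463/256 = -927/512
12 of 13 · rrbrrbbrrrrb · max L -927/512 · min R -463/256 = -1853/1024
13 of 13 · rrbrrbbrrrrbb · max L -1853/1024 · min R -463/256 = -3705/2048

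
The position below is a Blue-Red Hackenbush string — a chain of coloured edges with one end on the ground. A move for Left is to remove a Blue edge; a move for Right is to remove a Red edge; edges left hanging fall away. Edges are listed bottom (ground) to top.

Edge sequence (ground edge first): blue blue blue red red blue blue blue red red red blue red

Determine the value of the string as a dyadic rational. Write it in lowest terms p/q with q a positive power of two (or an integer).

Recurse on prefixes of the 13-edge string blue blue blue red red blue blue blue red red red blue red:
value_1 [b]  L=[0]  R=[(no moves)]  → 1
value_2 [bb]  L=[0,1]  R=[(no moves)]  → 2
value_3 [bbb]  L=[0,1,2]  R=[(no moves)]  → 3
value_4 [bbbr]  L=[0,1,2]  R=[3]  → 5/2
value_5 [bbbrr]  L=[0,1,2]  R=[5/2,3]  → 9/4
value_6 [bbbrrb]  L=[0,1,2,9/4]  R=[5/2,3]  → 19/8
value_7 [bbbrrbb]  L=[0,1,2,9/4,19/8]  R=[5/2,3]  → 39/16
value_8 [bbbrrbbb]  L=[0,1,2,9/4,19/8,39/16]  R=[5/2,3]  → 79/32
value_9 [bbbrrbbbr]  L=[0,1,2,9/4,19/8,39/16]  R=[79/32,5/2,3]  → 157/64
value_10 [bbbrrbbbrr]  L=[0,1,2,9/4,19/8,39/16]  R=[157/64,79/32,5/2,3]  → 313/128
value_11 [bbbrrbbbrrr]  L=[0,1,2,9/4,19/8,39/16]  R=[313/128,157/64,79/32,5/2,3]  → 625/256
value_12 [bbbrrbbbrrrb]  L=[0,1,2,9/4,19/8,39/16,625/256]  R=[313/128,157/64,79/32,5/2,3]  → 1251/512
value_13 [bbbrrbbbrrrbr]  L=[0,1,2,9/4,19/8,39/16,625/256]  R=[1251/512,313/128,157/64,79/32,5/2,3]  → 2501/1024

2501/1024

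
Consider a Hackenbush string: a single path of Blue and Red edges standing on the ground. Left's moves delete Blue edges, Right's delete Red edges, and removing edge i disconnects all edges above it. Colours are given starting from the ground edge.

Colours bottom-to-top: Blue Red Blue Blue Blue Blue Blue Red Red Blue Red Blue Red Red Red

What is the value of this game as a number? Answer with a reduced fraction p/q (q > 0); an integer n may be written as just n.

Build value(s[:k]) for k = 1..15, string s = Blue Red Blue Blue Blue Blue Blue Red Red Blue Red Blue Red Red Red.
B: Left { 0 }, Right { (no moves) } -> simplest 1
BR: Left { 0 }, Right { 1 } -> simplest 1/2
BRB: Left { 0 1/2 }, Right { 1 } -> simplest 3/4
BRBB: Left { 0 1/2 3/4 }, Right { 1 } -> simplest 7/8
BRBBB: Left { 0 1/2 3/4 7/8 }, Right { 1 } -> simplest 15/16
BRBBBB: Left { 0 1/2 3/4 7/8 15/16 }, Right { 1 } -> simplest 31/32
BRBBBBB: Left { 0 1/2 3/4 7/8 15/16 31/32 }, Right { 1 } -> simplest 63/64
BRBBBBBR: Left { 0 1/2 3/4 7/8 15/16 31/32 }, Right { 63/64 1 } -> simplest 125/128
BRBBBBBRR: Left { 0 1/2 3/4 7/8 15/16 31/32 }, Right { 125/128 63/64 1 } -> simplest 249/256
BRBBBBBRRB: Left { 0 1/2 3/4 7/8 15/16 31/32 249/256 }, Right { 125/128 63/64 1 } -> simplest 499/512
BRBBBBBRRBR: Left { 0 1/2 3/4 7/8 15/16 31/32 249/256 }, Right { 499/512 125/128 63/64 1 } -> simplest 997/1024
BRBBBBBRRBRB: Left { 0 1/2 3/4 7/8 15/16 31/32 249/256 997/1024 }, Right { 499/512 125/128 63/64 1 } -> simplest 1995/2048
BRBBBBBRRBRBR: Left { 0 1/2 3/4 7/8 15/16 31/32 249/256 997/1024 }, Right { 1995/2048 499/512 125/128 63/64 1 } -> simplest 3989/4096
BRBBBBBRRBRBRR: Left { 0 1/2 3/4 7/8 15/16 31/32 249/256 997/1024 }, Right { 3989/4096 1995/2048 499/512 125/128 63/64 1 } -> simplest 7977/8192
BRBBBBBRRBRBRRR: Left { 0 1/2 3/4 7/8 15/16 31/32 249/256 997/1024 }, Right { 7977/8192 3989/4096 1995/2048 499/512 125/128 63/64 1 } -> simplest 15953/16384

15953/16384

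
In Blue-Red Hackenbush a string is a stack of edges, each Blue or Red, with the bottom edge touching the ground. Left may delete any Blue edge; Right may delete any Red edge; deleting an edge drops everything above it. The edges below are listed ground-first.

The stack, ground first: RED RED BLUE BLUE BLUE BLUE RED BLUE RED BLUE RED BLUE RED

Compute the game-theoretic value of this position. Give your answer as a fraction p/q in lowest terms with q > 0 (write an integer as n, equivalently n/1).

-2219/2048

Prefix values for RED RED BLUE BLUE BLUE BLUE RED BLUE RED BLUE RED BLUE RED via {L|R} + simplicity:
R: Left {  }, Right { 0 } -> simplest -1
RR: Left {  }, Right { -1,0 } -> simplest -2
RRB: Left { -2 }, Right { -1,0 } -> simplest -3/2
RRBB: Left { -2,-3/2 }, Right { -1,0 } -> simplest -5/4
RRBBB: Left { -2,-3/2,-5/4 }, Right { -1,0 } -> simplest -9/8
RRBBBB: Left { -2,-3/2,-5/4,-9/8 }, Right { -1,0 } -> simplest -17/16
RRBBBBR: Left { -2,-3/2,-5/4,-9/8 }, Right { -17/16,-1,0 } -> simplest -35/32
RRBBBBRB: Left { -2,-3/2,-5/4,-9/8,-35/32 }, Right { -17/16,-1,0 } -> simplest -69/64
RRBBBBRBR: Left { -2,-3/2,-5/4,-9/8,-35/32 }, Right { -69/64,-17/16,-1,0 } -> simplest -139/128
RRBBBBRBRB: Left { -2,-3/2,-5/4,-9/8,-35/32,-139/128 }, Right { -69/64,-17/16,-1,0 } -> simplest -277/256
RRBBBBRBRBR: Left { -2,-3/2,-5/4,-9/8,-35/32,-139/128 }, Right { -277/256,-69/64,-17/16,-1,0 } -> simplest -555/512
RRBBBBRBRBRB: Left { -2,-3/2,-5/4,-9/8,-35/32,-139/128,-555/512 }, Right { -277/256,-69/64,-17/16,-1,0 } -> simplest -1109/1024
RRBBBBRBRBRBR: Left { -2,-3/2,-5/4,-9/8,-35/32,-139/128,-555/512 }, Right { -1109/1024,-277/256,-69/64,-17/16,-1,0 } -> simplest -2219/2048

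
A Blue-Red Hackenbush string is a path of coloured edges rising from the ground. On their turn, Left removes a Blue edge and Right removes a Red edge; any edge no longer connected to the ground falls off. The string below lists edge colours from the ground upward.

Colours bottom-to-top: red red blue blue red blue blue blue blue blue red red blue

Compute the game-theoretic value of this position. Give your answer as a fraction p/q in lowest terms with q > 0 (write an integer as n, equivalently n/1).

Recurse on prefixes of the 13-edge string red red blue blue red blue blue blue blue blue red red blue:
val(r) = { none | 0 } → -1
val(rr) = { none | -1 0 } → -2
val(rrb) = { -2 | -1 0 } → -3/2
val(rrbb) = { -2 -3/2 | -1 0 } → -5/4
val(rrbbr) = { -2 -3/2 | -5/4 -1 0 } → -11/8
val(rrbbrb) = { -2 -3/2 -11/8 | -5/4 -1 0 } → -21/16
val(rrbbrbb) = { -2 -3/2 -11/8 -21/16 | -5/4 -1 0 } → -41/32
val(rrbbrbbb) = { -2 -3/2 -11/8 -21/16 -41/32 | -5/4 -1 0 } → -81/64
val(rrbbrbbbb) = { -2 -3/2 -11/8 -21/16 -41/32 -81/64 | -5/4 -1 0 } → -161/128
val(rrbbrbbbbb) = { -2 -3/2 -11/8 -21/16 -41/32 -81/64 -161/128 | -5/4 -1 0 } → -321/256
val(rrbbrbbbbbr) = { -2 -3/2 -11/8 -21/16 -41/32 -81/64 -161/128 | -321/256 -5/4 -1 0 } → -643/512
val(rrbbrbbbbbrr) = { -2 -3/2 -11/8 -21/16 -41/32 -81/64 -161/128 | -643/512 -321/256 -5/4 -1 0 } → -1287/1024
val(rrbbrbbbbbrrb) = { -2 -3/2 -11/8 -21/16 -41/32 -81/64 -161/128 -1287/1024 | -643/512 -321/256 -5/4 -1 0 } → -2573/2048

-2573/2048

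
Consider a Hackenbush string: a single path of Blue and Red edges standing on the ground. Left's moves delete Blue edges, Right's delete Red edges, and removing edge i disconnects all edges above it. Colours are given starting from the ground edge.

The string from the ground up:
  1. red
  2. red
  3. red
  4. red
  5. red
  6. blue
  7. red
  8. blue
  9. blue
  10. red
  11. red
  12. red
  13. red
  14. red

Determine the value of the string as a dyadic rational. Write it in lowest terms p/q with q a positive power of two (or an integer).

value_1 [r]  L=[]  R=[0]  => -1
value_2 [rr]  L=[]  R=[-1; 0]  => -2
value_3 [rrr]  L=[]  R=[-2; -1; 0]  => -3
value_4 [rrrr]  L=[]  R=[-3; -2; -1; 0]  => -4
value_5 [rrrrr]  L=[]  R=[-4; -3; -2; -1; 0]  => -5
value_6 [rrrrrb]  L=[-5]  R=[-4; -3; -2; -1; 0]  => -9/2
value_7 [rrrrrbr]  L=[-5]  R=[-9/2; -4; -3; -2; -1; 0]  => -19/4
value_8 [rrrrrbrb]  L=[-5; -19/4]  R=[-9/2; -4; -3; -2; -1; 0]  => -37/8
value_9 [rrrrrbrbb]  L=[-5; -19/4; -37/8]  R=[-9/2; -4; -3; -2; -1; 0]  => -73/16
value_10 [rrrrrbrbbr]  L=[-5; -19/4; -37/8]  R=[-73/16; -9/2; -4; -3; -2; -1; 0]  => -147/32
value_11 [rrrrrbrbbrr]  L=[-5; -19/4; -37/8]  R=[-147/32; -73/16; -9/2; -4; -3; -2; -1; 0]  => -295/64
value_12 [rrrrrbrbbrrr]  L=[-5; -19/4; -37/8]  R=[-295/64; -147/32; -73/16; -9/2; -4; -3; -2; -1; 0]  => -591/128
value_13 [rrrrrbrbbrrrr]  L=[-5; -19/4; -37/8]  R=[-591/128; -295/64; -147/32; -73/16; -9/2; -4; -3; -2; -1; 0]  => -1183/256
value_14 [rrrrrbrbbrrrrr]  L=[-5; -19/4; -37/8]  R=[-1183/256; -591/128; -295/64; -147/32; -73/16; -9/2; -4; -3; -2; -1; 0]  => -2367/512

-2367/512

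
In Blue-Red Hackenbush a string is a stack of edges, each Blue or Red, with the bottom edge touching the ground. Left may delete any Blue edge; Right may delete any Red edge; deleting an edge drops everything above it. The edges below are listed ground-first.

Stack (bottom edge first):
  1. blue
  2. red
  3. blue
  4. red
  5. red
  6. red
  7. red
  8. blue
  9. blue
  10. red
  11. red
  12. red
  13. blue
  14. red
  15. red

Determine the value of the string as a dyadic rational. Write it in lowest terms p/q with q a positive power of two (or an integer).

8585/16384

Recurse on prefixes of the 15-edge string blue red blue red red red red blue blue red red red blue red red:
value(b) = { 0 | ∅ } — 1
value(br) = { 0 | 1 } — 1/2
value(brb) = { 0 1/2 | 1 } — 3/4
value(brbr) = { 0 1/2 | 3/4 1 } — 5/8
value(brbrr) = { 0 1/2 | 5/8 3/4 1 } — 9/16
value(brbrrr) = { 0 1/2 | 9/16 5/8 3/4 1 } — 17/32
value(brbrrrr) = { 0 1/2 | 17/32 9/16 5/8 3/4 1 } — 33/64
value(brbrrrrb) = { 0 1/2 33/64 | 17/32 9/16 5/8 3/4 1 } — 67/128
value(brbrrrrbb) = { 0 1/2 33/64 67/128 | 17/32 9/16 5/8 3/4 1 } — 135/256
value(brbrrrrbbr) = { 0 1/2 33/64 67/128 | 135/256 17/32 9/16 5/8 3/4 1 } — 269/512
value(brbrrrrbbrr) = { 0 1/2 33/64 67/128 | 269/512 135/256 17/32 9/16 5/8 3/4 1 } — 537/1024
value(brbrrrrbbrrr) = { 0 1/2 33/64 67/128 | 537/1024 269/512 135/256 17/32 9/16 5/8 3/4 1 } — 1073/2048
value(brbrrrrbbrrrb) = { 0 1/2 33/64 67/128 1073/2048 | 537/1024 269/512 135/256 17/32 9/16 5/8 3/4 1 } — 2147/4096
value(brbrrrrbbrrrbr) = { 0 1/2 33/64 67/128 1073/2048 | 2147/4096 537/1024 269/512 135/256 17/32 9/16 5/8 3/4 1 } — 4293/8192
value(brbrrrrbbrrrbrr) = { 0 1/2 33/64 67/128 1073/2048 | 4293/8192 2147/4096 537/1024 269/512 135/256 17/32 9/16 5/8 3/4 1 } — 8585/16384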